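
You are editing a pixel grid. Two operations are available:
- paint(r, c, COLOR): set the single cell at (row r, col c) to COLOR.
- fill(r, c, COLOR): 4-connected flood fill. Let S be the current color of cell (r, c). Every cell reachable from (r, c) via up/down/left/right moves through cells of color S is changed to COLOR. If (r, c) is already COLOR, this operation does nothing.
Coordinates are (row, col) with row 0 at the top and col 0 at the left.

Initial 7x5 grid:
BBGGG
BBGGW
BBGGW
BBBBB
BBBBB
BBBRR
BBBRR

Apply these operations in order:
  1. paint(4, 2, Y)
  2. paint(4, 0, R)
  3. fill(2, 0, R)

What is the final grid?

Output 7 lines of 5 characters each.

After op 1 paint(4,2,Y):
BBGGG
BBGGW
BBGGW
BBBBB
BBYBB
BBBRR
BBBRR
After op 2 paint(4,0,R):
BBGGG
BBGGW
BBGGW
BBBBB
RBYBB
BBBRR
BBBRR
After op 3 fill(2,0,R) [20 cells changed]:
RRGGG
RRGGW
RRGGW
RRRRR
RRYRR
RRRRR
RRRRR

Answer: RRGGG
RRGGW
RRGGW
RRRRR
RRYRR
RRRRR
RRRRR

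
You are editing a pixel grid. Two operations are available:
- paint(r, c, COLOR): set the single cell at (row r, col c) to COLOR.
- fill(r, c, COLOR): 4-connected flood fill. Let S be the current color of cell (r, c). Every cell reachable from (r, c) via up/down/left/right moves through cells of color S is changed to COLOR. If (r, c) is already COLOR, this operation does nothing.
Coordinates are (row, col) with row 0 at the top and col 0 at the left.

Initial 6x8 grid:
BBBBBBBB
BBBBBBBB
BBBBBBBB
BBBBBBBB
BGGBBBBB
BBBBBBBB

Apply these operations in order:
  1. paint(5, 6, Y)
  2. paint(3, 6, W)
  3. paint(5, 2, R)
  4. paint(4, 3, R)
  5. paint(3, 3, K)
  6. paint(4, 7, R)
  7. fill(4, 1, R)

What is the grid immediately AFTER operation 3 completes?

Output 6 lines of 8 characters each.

Answer: BBBBBBBB
BBBBBBBB
BBBBBBBB
BBBBBBWB
BGGBBBBB
BBRBBBYB

Derivation:
After op 1 paint(5,6,Y):
BBBBBBBB
BBBBBBBB
BBBBBBBB
BBBBBBBB
BGGBBBBB
BBBBBBYB
After op 2 paint(3,6,W):
BBBBBBBB
BBBBBBBB
BBBBBBBB
BBBBBBWB
BGGBBBBB
BBBBBBYB
After op 3 paint(5,2,R):
BBBBBBBB
BBBBBBBB
BBBBBBBB
BBBBBBWB
BGGBBBBB
BBRBBBYB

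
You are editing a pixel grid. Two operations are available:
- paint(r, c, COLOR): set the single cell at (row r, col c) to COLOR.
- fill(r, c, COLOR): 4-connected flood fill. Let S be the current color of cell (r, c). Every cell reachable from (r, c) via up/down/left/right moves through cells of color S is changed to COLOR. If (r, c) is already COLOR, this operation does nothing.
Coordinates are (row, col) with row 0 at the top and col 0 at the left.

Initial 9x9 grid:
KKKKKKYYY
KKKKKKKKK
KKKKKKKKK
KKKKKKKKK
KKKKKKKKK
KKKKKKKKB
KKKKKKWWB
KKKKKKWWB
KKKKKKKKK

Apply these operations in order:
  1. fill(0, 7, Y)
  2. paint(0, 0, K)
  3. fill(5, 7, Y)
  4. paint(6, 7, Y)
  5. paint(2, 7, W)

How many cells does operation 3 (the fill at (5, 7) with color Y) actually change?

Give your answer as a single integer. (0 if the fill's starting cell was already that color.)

After op 1 fill(0,7,Y) [0 cells changed]:
KKKKKKYYY
KKKKKKKKK
KKKKKKKKK
KKKKKKKKK
KKKKKKKKK
KKKKKKKKB
KKKKKKWWB
KKKKKKWWB
KKKKKKKKK
After op 2 paint(0,0,K):
KKKKKKYYY
KKKKKKKKK
KKKKKKKKK
KKKKKKKKK
KKKKKKKKK
KKKKKKKKB
KKKKKKWWB
KKKKKKWWB
KKKKKKKKK
After op 3 fill(5,7,Y) [71 cells changed]:
YYYYYYYYY
YYYYYYYYY
YYYYYYYYY
YYYYYYYYY
YYYYYYYYY
YYYYYYYYB
YYYYYYWWB
YYYYYYWWB
YYYYYYYYY

Answer: 71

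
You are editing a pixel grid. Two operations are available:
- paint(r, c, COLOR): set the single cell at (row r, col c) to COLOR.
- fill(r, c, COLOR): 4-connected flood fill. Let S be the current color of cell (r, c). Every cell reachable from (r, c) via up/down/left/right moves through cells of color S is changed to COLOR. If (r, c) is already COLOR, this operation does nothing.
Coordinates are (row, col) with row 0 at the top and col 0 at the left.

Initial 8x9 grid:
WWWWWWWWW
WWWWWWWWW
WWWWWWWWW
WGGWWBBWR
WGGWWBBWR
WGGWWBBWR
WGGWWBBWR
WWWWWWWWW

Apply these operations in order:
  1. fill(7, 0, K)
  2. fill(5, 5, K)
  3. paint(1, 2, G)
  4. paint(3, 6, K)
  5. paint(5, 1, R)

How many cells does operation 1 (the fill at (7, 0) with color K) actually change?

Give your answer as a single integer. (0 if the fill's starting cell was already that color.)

Answer: 52

Derivation:
After op 1 fill(7,0,K) [52 cells changed]:
KKKKKKKKK
KKKKKKKKK
KKKKKKKKK
KGGKKBBKR
KGGKKBBKR
KGGKKBBKR
KGGKKBBKR
KKKKKKKKK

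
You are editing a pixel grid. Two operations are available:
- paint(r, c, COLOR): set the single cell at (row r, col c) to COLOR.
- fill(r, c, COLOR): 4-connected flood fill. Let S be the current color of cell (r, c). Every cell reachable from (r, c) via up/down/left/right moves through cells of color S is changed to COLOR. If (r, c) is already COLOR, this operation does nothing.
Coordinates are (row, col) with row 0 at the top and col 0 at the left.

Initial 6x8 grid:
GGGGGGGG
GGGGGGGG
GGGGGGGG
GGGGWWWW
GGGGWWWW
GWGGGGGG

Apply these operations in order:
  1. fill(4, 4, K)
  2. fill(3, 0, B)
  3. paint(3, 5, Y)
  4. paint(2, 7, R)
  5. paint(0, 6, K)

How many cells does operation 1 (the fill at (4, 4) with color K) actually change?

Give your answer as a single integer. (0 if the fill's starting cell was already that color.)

Answer: 8

Derivation:
After op 1 fill(4,4,K) [8 cells changed]:
GGGGGGGG
GGGGGGGG
GGGGGGGG
GGGGKKKK
GGGGKKKK
GWGGGGGG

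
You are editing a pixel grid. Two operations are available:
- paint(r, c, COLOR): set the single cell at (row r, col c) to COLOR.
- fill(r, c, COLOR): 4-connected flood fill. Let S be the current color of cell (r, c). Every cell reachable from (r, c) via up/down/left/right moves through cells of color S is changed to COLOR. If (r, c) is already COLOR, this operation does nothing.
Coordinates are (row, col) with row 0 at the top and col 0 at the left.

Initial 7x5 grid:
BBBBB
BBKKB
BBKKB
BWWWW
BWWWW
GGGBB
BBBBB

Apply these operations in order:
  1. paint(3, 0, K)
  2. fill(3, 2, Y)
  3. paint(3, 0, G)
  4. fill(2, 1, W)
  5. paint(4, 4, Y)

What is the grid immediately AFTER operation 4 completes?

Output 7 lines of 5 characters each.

Answer: WWWWW
WWKKW
WWKKW
GYYYY
BYYYY
GGGBB
BBBBB

Derivation:
After op 1 paint(3,0,K):
BBBBB
BBKKB
BBKKB
KWWWW
BWWWW
GGGBB
BBBBB
After op 2 fill(3,2,Y) [8 cells changed]:
BBBBB
BBKKB
BBKKB
KYYYY
BYYYY
GGGBB
BBBBB
After op 3 paint(3,0,G):
BBBBB
BBKKB
BBKKB
GYYYY
BYYYY
GGGBB
BBBBB
After op 4 fill(2,1,W) [11 cells changed]:
WWWWW
WWKKW
WWKKW
GYYYY
BYYYY
GGGBB
BBBBB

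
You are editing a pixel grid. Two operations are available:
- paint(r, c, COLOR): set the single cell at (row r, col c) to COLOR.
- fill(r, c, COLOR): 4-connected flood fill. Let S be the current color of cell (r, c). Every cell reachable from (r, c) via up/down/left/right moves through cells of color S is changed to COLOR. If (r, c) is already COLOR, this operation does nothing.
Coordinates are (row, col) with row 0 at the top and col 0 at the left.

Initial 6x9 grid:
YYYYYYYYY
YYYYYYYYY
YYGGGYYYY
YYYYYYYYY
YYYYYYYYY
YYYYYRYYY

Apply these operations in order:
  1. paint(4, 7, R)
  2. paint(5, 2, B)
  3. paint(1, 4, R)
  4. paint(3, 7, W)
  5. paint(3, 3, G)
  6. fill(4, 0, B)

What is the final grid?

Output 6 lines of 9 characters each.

After op 1 paint(4,7,R):
YYYYYYYYY
YYYYYYYYY
YYGGGYYYY
YYYYYYYYY
YYYYYYYRY
YYYYYRYYY
After op 2 paint(5,2,B):
YYYYYYYYY
YYYYYYYYY
YYGGGYYYY
YYYYYYYYY
YYYYYYYRY
YYBYYRYYY
After op 3 paint(1,4,R):
YYYYYYYYY
YYYYRYYYY
YYGGGYYYY
YYYYYYYYY
YYYYYYYRY
YYBYYRYYY
After op 4 paint(3,7,W):
YYYYYYYYY
YYYYRYYYY
YYGGGYYYY
YYYYYYYWY
YYYYYYYRY
YYBYYRYYY
After op 5 paint(3,3,G):
YYYYYYYYY
YYYYRYYYY
YYGGGYYYY
YYYGYYYWY
YYYYYYYRY
YYBYYRYYY
After op 6 fill(4,0,B) [45 cells changed]:
BBBBBBBBB
BBBBRBBBB
BBGGGBBBB
BBBGBBBWB
BBBBBBBRB
BBBBBRBBB

Answer: BBBBBBBBB
BBBBRBBBB
BBGGGBBBB
BBBGBBBWB
BBBBBBBRB
BBBBBRBBB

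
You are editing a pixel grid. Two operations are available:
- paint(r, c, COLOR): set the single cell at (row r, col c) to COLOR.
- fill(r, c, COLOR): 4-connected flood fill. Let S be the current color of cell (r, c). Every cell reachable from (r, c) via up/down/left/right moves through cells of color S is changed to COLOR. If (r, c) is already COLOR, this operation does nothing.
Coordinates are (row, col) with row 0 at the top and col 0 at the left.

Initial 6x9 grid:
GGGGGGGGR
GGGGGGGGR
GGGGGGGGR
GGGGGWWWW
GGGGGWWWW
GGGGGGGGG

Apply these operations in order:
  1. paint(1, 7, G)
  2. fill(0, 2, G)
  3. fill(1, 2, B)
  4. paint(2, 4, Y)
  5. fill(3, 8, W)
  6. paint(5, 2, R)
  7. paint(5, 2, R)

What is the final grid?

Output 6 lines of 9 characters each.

After op 1 paint(1,7,G):
GGGGGGGGR
GGGGGGGGR
GGGGGGGGR
GGGGGWWWW
GGGGGWWWW
GGGGGGGGG
After op 2 fill(0,2,G) [0 cells changed]:
GGGGGGGGR
GGGGGGGGR
GGGGGGGGR
GGGGGWWWW
GGGGGWWWW
GGGGGGGGG
After op 3 fill(1,2,B) [43 cells changed]:
BBBBBBBBR
BBBBBBBBR
BBBBBBBBR
BBBBBWWWW
BBBBBWWWW
BBBBBBBBB
After op 4 paint(2,4,Y):
BBBBBBBBR
BBBBBBBBR
BBBBYBBBR
BBBBBWWWW
BBBBBWWWW
BBBBBBBBB
After op 5 fill(3,8,W) [0 cells changed]:
BBBBBBBBR
BBBBBBBBR
BBBBYBBBR
BBBBBWWWW
BBBBBWWWW
BBBBBBBBB
After op 6 paint(5,2,R):
BBBBBBBBR
BBBBBBBBR
BBBBYBBBR
BBBBBWWWW
BBBBBWWWW
BBRBBBBBB
After op 7 paint(5,2,R):
BBBBBBBBR
BBBBBBBBR
BBBBYBBBR
BBBBBWWWW
BBBBBWWWW
BBRBBBBBB

Answer: BBBBBBBBR
BBBBBBBBR
BBBBYBBBR
BBBBBWWWW
BBBBBWWWW
BBRBBBBBB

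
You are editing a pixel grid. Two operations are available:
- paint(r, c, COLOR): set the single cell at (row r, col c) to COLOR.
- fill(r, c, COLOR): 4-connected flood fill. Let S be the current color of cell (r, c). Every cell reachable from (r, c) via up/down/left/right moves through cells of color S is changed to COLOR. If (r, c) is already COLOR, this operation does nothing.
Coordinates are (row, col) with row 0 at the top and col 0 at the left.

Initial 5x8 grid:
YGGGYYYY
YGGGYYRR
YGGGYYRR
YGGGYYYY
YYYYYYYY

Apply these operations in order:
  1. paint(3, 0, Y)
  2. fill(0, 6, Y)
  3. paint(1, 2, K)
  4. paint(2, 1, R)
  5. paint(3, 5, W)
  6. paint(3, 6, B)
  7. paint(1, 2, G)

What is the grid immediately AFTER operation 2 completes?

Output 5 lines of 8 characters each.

Answer: YGGGYYYY
YGGGYYRR
YGGGYYRR
YGGGYYYY
YYYYYYYY

Derivation:
After op 1 paint(3,0,Y):
YGGGYYYY
YGGGYYRR
YGGGYYRR
YGGGYYYY
YYYYYYYY
After op 2 fill(0,6,Y) [0 cells changed]:
YGGGYYYY
YGGGYYRR
YGGGYYRR
YGGGYYYY
YYYYYYYY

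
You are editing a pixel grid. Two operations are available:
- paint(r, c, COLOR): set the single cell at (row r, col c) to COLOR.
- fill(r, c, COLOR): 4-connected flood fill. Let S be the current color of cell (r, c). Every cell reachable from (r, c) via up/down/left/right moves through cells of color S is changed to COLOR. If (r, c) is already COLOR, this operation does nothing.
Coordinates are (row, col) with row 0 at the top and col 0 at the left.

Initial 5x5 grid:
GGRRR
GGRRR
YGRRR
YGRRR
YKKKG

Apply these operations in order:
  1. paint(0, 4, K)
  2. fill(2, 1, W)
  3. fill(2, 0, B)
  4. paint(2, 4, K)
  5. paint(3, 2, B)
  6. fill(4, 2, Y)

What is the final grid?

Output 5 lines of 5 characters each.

After op 1 paint(0,4,K):
GGRRK
GGRRR
YGRRR
YGRRR
YKKKG
After op 2 fill(2,1,W) [6 cells changed]:
WWRRK
WWRRR
YWRRR
YWRRR
YKKKG
After op 3 fill(2,0,B) [3 cells changed]:
WWRRK
WWRRR
BWRRR
BWRRR
BKKKG
After op 4 paint(2,4,K):
WWRRK
WWRRR
BWRRK
BWRRR
BKKKG
After op 5 paint(3,2,B):
WWRRK
WWRRR
BWRRK
BWBRR
BKKKG
After op 6 fill(4,2,Y) [3 cells changed]:
WWRRK
WWRRR
BWRRK
BWBRR
BYYYG

Answer: WWRRK
WWRRR
BWRRK
BWBRR
BYYYG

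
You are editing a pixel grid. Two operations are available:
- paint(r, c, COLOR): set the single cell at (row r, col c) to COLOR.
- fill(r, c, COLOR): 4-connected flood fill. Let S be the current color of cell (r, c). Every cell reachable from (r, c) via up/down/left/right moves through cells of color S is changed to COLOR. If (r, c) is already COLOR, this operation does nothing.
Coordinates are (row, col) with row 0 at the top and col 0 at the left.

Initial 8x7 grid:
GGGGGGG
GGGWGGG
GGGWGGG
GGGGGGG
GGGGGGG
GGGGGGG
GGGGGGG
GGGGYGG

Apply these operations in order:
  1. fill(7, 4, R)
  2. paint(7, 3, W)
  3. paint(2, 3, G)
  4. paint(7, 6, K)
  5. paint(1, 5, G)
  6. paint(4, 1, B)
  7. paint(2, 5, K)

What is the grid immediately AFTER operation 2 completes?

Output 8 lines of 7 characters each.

Answer: GGGGGGG
GGGWGGG
GGGWGGG
GGGGGGG
GGGGGGG
GGGGGGG
GGGGGGG
GGGWRGG

Derivation:
After op 1 fill(7,4,R) [1 cells changed]:
GGGGGGG
GGGWGGG
GGGWGGG
GGGGGGG
GGGGGGG
GGGGGGG
GGGGGGG
GGGGRGG
After op 2 paint(7,3,W):
GGGGGGG
GGGWGGG
GGGWGGG
GGGGGGG
GGGGGGG
GGGGGGG
GGGGGGG
GGGWRGG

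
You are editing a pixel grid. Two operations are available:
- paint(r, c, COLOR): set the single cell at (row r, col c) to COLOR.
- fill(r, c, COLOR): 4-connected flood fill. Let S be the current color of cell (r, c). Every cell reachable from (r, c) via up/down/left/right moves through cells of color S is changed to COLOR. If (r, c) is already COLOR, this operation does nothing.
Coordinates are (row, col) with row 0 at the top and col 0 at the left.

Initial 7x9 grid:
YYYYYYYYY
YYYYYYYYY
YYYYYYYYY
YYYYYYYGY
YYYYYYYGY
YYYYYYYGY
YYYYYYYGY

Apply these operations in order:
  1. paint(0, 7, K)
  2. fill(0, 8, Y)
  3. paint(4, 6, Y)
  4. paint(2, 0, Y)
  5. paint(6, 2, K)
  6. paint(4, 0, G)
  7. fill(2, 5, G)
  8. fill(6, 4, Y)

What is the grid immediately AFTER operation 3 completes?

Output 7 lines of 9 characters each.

After op 1 paint(0,7,K):
YYYYYYYKY
YYYYYYYYY
YYYYYYYYY
YYYYYYYGY
YYYYYYYGY
YYYYYYYGY
YYYYYYYGY
After op 2 fill(0,8,Y) [0 cells changed]:
YYYYYYYKY
YYYYYYYYY
YYYYYYYYY
YYYYYYYGY
YYYYYYYGY
YYYYYYYGY
YYYYYYYGY
After op 3 paint(4,6,Y):
YYYYYYYKY
YYYYYYYYY
YYYYYYYYY
YYYYYYYGY
YYYYYYYGY
YYYYYYYGY
YYYYYYYGY

Answer: YYYYYYYKY
YYYYYYYYY
YYYYYYYYY
YYYYYYYGY
YYYYYYYGY
YYYYYYYGY
YYYYYYYGY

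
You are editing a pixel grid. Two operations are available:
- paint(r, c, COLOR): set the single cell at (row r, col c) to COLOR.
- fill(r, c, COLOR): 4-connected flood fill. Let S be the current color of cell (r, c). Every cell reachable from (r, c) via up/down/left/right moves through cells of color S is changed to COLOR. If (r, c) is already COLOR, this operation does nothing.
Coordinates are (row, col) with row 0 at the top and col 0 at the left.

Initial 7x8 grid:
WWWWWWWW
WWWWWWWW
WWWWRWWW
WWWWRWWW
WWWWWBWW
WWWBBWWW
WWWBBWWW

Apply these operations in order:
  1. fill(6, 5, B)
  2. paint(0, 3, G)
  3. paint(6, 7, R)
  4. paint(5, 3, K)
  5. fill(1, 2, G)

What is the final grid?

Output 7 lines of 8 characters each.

Answer: GGGGGGGG
GGGGGGGG
GGGGRGGG
GGGGRGGG
GGGGGGGG
GGGKGGGG
GGGGGGGR

Derivation:
After op 1 fill(6,5,B) [49 cells changed]:
BBBBBBBB
BBBBBBBB
BBBBRBBB
BBBBRBBB
BBBBBBBB
BBBBBBBB
BBBBBBBB
After op 2 paint(0,3,G):
BBBGBBBB
BBBBBBBB
BBBBRBBB
BBBBRBBB
BBBBBBBB
BBBBBBBB
BBBBBBBB
After op 3 paint(6,7,R):
BBBGBBBB
BBBBBBBB
BBBBRBBB
BBBBRBBB
BBBBBBBB
BBBBBBBB
BBBBBBBR
After op 4 paint(5,3,K):
BBBGBBBB
BBBBBBBB
BBBBRBBB
BBBBRBBB
BBBBBBBB
BBBKBBBB
BBBBBBBR
After op 5 fill(1,2,G) [51 cells changed]:
GGGGGGGG
GGGGGGGG
GGGGRGGG
GGGGRGGG
GGGGGGGG
GGGKGGGG
GGGGGGGR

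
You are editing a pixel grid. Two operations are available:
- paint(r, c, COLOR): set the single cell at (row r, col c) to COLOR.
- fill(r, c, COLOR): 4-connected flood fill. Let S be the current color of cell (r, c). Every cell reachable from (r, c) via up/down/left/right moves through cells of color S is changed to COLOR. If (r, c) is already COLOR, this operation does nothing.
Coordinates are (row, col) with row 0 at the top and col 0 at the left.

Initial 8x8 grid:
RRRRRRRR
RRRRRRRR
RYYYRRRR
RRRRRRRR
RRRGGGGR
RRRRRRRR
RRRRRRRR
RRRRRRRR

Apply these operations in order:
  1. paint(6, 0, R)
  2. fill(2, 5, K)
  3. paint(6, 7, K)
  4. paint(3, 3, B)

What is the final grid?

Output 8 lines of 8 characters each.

After op 1 paint(6,0,R):
RRRRRRRR
RRRRRRRR
RYYYRRRR
RRRRRRRR
RRRGGGGR
RRRRRRRR
RRRRRRRR
RRRRRRRR
After op 2 fill(2,5,K) [57 cells changed]:
KKKKKKKK
KKKKKKKK
KYYYKKKK
KKKKKKKK
KKKGGGGK
KKKKKKKK
KKKKKKKK
KKKKKKKK
After op 3 paint(6,7,K):
KKKKKKKK
KKKKKKKK
KYYYKKKK
KKKKKKKK
KKKGGGGK
KKKKKKKK
KKKKKKKK
KKKKKKKK
After op 4 paint(3,3,B):
KKKKKKKK
KKKKKKKK
KYYYKKKK
KKKBKKKK
KKKGGGGK
KKKKKKKK
KKKKKKKK
KKKKKKKK

Answer: KKKKKKKK
KKKKKKKK
KYYYKKKK
KKKBKKKK
KKKGGGGK
KKKKKKKK
KKKKKKKK
KKKKKKKK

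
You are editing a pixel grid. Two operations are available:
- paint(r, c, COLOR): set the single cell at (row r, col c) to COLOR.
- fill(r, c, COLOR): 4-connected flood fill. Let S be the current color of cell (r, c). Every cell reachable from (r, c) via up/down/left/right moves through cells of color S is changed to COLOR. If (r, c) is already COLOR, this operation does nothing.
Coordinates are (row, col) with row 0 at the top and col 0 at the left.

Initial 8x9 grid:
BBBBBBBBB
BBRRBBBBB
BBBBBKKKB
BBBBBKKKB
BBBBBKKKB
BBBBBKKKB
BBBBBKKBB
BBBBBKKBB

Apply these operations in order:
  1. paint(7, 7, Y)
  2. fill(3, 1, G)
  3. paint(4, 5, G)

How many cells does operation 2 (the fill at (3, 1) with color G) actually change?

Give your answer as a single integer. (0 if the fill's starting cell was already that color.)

After op 1 paint(7,7,Y):
BBBBBBBBB
BBRRBBBBB
BBBBBKKKB
BBBBBKKKB
BBBBBKKKB
BBBBBKKKB
BBBBBKKBB
BBBBBKKYB
After op 2 fill(3,1,G) [53 cells changed]:
GGGGGGGGG
GGRRGGGGG
GGGGGKKKG
GGGGGKKKG
GGGGGKKKG
GGGGGKKKG
GGGGGKKGG
GGGGGKKYG

Answer: 53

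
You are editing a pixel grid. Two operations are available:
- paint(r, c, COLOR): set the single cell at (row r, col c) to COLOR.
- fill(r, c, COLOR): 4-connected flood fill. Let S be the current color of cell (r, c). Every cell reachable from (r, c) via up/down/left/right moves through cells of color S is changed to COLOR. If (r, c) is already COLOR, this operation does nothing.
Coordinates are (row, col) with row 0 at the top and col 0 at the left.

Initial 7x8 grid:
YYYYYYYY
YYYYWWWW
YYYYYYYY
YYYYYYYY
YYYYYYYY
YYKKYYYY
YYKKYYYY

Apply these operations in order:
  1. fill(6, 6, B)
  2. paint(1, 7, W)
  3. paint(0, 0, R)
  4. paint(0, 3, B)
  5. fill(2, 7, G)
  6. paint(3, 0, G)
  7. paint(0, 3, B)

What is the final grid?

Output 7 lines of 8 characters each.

Answer: RGGBGGGG
GGGGWWWW
GGGGGGGG
GGGGGGGG
GGGGGGGG
GGKKGGGG
GGKKGGGG

Derivation:
After op 1 fill(6,6,B) [48 cells changed]:
BBBBBBBB
BBBBWWWW
BBBBBBBB
BBBBBBBB
BBBBBBBB
BBKKBBBB
BBKKBBBB
After op 2 paint(1,7,W):
BBBBBBBB
BBBBWWWW
BBBBBBBB
BBBBBBBB
BBBBBBBB
BBKKBBBB
BBKKBBBB
After op 3 paint(0,0,R):
RBBBBBBB
BBBBWWWW
BBBBBBBB
BBBBBBBB
BBBBBBBB
BBKKBBBB
BBKKBBBB
After op 4 paint(0,3,B):
RBBBBBBB
BBBBWWWW
BBBBBBBB
BBBBBBBB
BBBBBBBB
BBKKBBBB
BBKKBBBB
After op 5 fill(2,7,G) [47 cells changed]:
RGGGGGGG
GGGGWWWW
GGGGGGGG
GGGGGGGG
GGGGGGGG
GGKKGGGG
GGKKGGGG
After op 6 paint(3,0,G):
RGGGGGGG
GGGGWWWW
GGGGGGGG
GGGGGGGG
GGGGGGGG
GGKKGGGG
GGKKGGGG
After op 7 paint(0,3,B):
RGGBGGGG
GGGGWWWW
GGGGGGGG
GGGGGGGG
GGGGGGGG
GGKKGGGG
GGKKGGGG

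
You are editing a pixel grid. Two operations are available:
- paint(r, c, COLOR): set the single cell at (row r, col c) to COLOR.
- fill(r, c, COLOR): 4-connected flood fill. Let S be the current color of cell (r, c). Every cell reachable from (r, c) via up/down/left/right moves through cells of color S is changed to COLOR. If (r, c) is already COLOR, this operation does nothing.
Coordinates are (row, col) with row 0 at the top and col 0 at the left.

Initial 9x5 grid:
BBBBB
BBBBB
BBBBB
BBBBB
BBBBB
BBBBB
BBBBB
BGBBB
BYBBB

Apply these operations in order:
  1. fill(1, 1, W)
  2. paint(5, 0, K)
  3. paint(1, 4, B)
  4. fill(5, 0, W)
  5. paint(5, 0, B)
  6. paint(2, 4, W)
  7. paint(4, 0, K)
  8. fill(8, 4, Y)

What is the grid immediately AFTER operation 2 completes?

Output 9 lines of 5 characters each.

Answer: WWWWW
WWWWW
WWWWW
WWWWW
WWWWW
KWWWW
WWWWW
WGWWW
WYWWW

Derivation:
After op 1 fill(1,1,W) [43 cells changed]:
WWWWW
WWWWW
WWWWW
WWWWW
WWWWW
WWWWW
WWWWW
WGWWW
WYWWW
After op 2 paint(5,0,K):
WWWWW
WWWWW
WWWWW
WWWWW
WWWWW
KWWWW
WWWWW
WGWWW
WYWWW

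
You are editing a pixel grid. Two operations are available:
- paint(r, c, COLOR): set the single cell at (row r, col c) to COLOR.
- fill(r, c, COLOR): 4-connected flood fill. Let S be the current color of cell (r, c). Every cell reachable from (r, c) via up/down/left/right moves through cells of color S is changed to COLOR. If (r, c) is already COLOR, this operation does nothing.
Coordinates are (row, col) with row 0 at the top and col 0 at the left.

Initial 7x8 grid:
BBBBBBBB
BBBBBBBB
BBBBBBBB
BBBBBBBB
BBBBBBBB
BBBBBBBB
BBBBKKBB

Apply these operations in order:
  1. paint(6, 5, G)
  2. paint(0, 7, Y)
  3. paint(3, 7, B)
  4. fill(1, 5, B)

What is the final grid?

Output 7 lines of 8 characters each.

After op 1 paint(6,5,G):
BBBBBBBB
BBBBBBBB
BBBBBBBB
BBBBBBBB
BBBBBBBB
BBBBBBBB
BBBBKGBB
After op 2 paint(0,7,Y):
BBBBBBBY
BBBBBBBB
BBBBBBBB
BBBBBBBB
BBBBBBBB
BBBBBBBB
BBBBKGBB
After op 3 paint(3,7,B):
BBBBBBBY
BBBBBBBB
BBBBBBBB
BBBBBBBB
BBBBBBBB
BBBBBBBB
BBBBKGBB
After op 4 fill(1,5,B) [0 cells changed]:
BBBBBBBY
BBBBBBBB
BBBBBBBB
BBBBBBBB
BBBBBBBB
BBBBBBBB
BBBBKGBB

Answer: BBBBBBBY
BBBBBBBB
BBBBBBBB
BBBBBBBB
BBBBBBBB
BBBBBBBB
BBBBKGBB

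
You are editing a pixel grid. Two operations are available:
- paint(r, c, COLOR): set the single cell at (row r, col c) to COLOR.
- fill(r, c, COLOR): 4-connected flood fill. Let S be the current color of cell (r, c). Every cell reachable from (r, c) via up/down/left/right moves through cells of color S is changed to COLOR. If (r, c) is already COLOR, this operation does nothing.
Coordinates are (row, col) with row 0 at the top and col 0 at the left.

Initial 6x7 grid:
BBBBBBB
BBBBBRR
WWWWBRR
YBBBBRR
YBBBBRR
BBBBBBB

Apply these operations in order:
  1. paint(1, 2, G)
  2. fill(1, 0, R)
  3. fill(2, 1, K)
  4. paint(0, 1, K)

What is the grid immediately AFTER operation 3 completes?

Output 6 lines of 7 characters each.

After op 1 paint(1,2,G):
BBBBBBB
BBGBBRR
WWWWBRR
YBBBBRR
YBBBBRR
BBBBBBB
After op 2 fill(1,0,R) [27 cells changed]:
RRRRRRR
RRGRRRR
WWWWRRR
YRRRRRR
YRRRRRR
RRRRRRR
After op 3 fill(2,1,K) [4 cells changed]:
RRRRRRR
RRGRRRR
KKKKRRR
YRRRRRR
YRRRRRR
RRRRRRR

Answer: RRRRRRR
RRGRRRR
KKKKRRR
YRRRRRR
YRRRRRR
RRRRRRR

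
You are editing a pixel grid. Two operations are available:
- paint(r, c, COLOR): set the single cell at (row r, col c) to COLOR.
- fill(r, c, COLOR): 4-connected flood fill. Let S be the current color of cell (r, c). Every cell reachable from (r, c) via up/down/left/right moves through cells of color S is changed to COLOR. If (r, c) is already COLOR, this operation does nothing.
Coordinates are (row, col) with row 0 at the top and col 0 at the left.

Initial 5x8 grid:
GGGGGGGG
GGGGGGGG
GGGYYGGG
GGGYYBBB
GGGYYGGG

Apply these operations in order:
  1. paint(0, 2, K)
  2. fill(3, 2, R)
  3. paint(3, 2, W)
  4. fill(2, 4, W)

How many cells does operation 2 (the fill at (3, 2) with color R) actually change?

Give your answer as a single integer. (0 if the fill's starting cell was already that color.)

Answer: 27

Derivation:
After op 1 paint(0,2,K):
GGKGGGGG
GGGGGGGG
GGGYYGGG
GGGYYBBB
GGGYYGGG
After op 2 fill(3,2,R) [27 cells changed]:
RRKRRRRR
RRRRRRRR
RRRYYRRR
RRRYYBBB
RRRYYGGG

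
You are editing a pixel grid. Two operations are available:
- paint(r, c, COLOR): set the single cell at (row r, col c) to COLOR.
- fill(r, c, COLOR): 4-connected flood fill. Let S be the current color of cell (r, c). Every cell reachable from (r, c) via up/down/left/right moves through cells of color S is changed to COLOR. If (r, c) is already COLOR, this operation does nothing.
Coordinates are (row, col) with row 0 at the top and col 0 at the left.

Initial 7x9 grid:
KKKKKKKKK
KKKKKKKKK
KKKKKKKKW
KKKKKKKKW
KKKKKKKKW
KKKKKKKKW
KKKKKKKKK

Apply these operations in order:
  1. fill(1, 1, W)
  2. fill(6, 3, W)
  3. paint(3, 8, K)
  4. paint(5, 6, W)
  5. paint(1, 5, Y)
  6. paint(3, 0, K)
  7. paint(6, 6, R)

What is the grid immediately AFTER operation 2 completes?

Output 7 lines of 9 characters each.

After op 1 fill(1,1,W) [59 cells changed]:
WWWWWWWWW
WWWWWWWWW
WWWWWWWWW
WWWWWWWWW
WWWWWWWWW
WWWWWWWWW
WWWWWWWWW
After op 2 fill(6,3,W) [0 cells changed]:
WWWWWWWWW
WWWWWWWWW
WWWWWWWWW
WWWWWWWWW
WWWWWWWWW
WWWWWWWWW
WWWWWWWWW

Answer: WWWWWWWWW
WWWWWWWWW
WWWWWWWWW
WWWWWWWWW
WWWWWWWWW
WWWWWWWWW
WWWWWWWWW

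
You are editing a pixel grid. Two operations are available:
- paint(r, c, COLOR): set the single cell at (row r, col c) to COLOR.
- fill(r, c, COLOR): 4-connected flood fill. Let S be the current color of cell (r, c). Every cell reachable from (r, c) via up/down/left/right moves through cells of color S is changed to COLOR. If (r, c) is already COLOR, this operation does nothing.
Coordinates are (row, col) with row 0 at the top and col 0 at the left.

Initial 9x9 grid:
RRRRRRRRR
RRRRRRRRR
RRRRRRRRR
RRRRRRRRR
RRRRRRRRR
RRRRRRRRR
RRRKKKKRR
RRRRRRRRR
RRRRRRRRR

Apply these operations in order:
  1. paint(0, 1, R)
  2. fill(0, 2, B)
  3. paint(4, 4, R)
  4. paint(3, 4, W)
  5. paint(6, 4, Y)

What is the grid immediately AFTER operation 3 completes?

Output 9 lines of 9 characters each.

After op 1 paint(0,1,R):
RRRRRRRRR
RRRRRRRRR
RRRRRRRRR
RRRRRRRRR
RRRRRRRRR
RRRRRRRRR
RRRKKKKRR
RRRRRRRRR
RRRRRRRRR
After op 2 fill(0,2,B) [77 cells changed]:
BBBBBBBBB
BBBBBBBBB
BBBBBBBBB
BBBBBBBBB
BBBBBBBBB
BBBBBBBBB
BBBKKKKBB
BBBBBBBBB
BBBBBBBBB
After op 3 paint(4,4,R):
BBBBBBBBB
BBBBBBBBB
BBBBBBBBB
BBBBBBBBB
BBBBRBBBB
BBBBBBBBB
BBBKKKKBB
BBBBBBBBB
BBBBBBBBB

Answer: BBBBBBBBB
BBBBBBBBB
BBBBBBBBB
BBBBBBBBB
BBBBRBBBB
BBBBBBBBB
BBBKKKKBB
BBBBBBBBB
BBBBBBBBB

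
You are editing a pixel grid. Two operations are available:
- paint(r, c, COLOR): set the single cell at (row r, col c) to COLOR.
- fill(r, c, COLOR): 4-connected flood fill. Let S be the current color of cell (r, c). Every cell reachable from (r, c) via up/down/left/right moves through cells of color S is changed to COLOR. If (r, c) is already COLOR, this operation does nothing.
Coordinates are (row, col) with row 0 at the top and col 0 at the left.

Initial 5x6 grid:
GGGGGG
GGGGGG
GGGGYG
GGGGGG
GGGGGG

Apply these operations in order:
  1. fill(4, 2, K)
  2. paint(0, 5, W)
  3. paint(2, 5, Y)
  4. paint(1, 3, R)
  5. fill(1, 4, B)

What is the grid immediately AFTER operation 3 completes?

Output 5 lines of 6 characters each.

Answer: KKKKKW
KKKKKK
KKKKYY
KKKKKK
KKKKKK

Derivation:
After op 1 fill(4,2,K) [29 cells changed]:
KKKKKK
KKKKKK
KKKKYK
KKKKKK
KKKKKK
After op 2 paint(0,5,W):
KKKKKW
KKKKKK
KKKKYK
KKKKKK
KKKKKK
After op 3 paint(2,5,Y):
KKKKKW
KKKKKK
KKKKYY
KKKKKK
KKKKKK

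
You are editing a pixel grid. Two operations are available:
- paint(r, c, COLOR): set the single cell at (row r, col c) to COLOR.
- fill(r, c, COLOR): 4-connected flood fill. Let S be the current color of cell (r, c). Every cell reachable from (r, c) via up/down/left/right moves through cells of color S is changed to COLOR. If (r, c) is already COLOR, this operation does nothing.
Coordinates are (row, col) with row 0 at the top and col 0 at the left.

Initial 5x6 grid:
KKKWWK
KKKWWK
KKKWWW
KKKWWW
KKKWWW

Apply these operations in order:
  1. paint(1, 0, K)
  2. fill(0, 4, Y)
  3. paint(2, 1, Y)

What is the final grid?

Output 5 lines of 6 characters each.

Answer: KKKYYK
KKKYYK
KYKYYY
KKKYYY
KKKYYY

Derivation:
After op 1 paint(1,0,K):
KKKWWK
KKKWWK
KKKWWW
KKKWWW
KKKWWW
After op 2 fill(0,4,Y) [13 cells changed]:
KKKYYK
KKKYYK
KKKYYY
KKKYYY
KKKYYY
After op 3 paint(2,1,Y):
KKKYYK
KKKYYK
KYKYYY
KKKYYY
KKKYYY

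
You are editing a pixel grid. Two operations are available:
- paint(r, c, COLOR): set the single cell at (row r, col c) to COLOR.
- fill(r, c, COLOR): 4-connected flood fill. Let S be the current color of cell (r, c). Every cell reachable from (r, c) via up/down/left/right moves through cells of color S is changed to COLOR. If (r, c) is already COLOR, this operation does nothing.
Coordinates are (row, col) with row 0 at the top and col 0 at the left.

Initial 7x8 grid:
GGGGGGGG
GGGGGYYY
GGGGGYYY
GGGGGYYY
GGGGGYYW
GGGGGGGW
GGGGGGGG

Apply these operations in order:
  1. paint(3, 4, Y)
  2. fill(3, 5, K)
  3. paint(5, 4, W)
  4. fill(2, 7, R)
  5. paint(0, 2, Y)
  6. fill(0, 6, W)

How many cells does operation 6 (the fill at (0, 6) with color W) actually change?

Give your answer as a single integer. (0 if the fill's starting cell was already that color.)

After op 1 paint(3,4,Y):
GGGGGGGG
GGGGGYYY
GGGGGYYY
GGGGYYYY
GGGGGYYW
GGGGGGGW
GGGGGGGG
After op 2 fill(3,5,K) [12 cells changed]:
GGGGGGGG
GGGGGKKK
GGGGGKKK
GGGGKKKK
GGGGGKKW
GGGGGGGW
GGGGGGGG
After op 3 paint(5,4,W):
GGGGGGGG
GGGGGKKK
GGGGGKKK
GGGGKKKK
GGGGGKKW
GGGGWGGW
GGGGGGGG
After op 4 fill(2,7,R) [12 cells changed]:
GGGGGGGG
GGGGGRRR
GGGGGRRR
GGGGRRRR
GGGGGRRW
GGGGWGGW
GGGGGGGG
After op 5 paint(0,2,Y):
GGYGGGGG
GGGGGRRR
GGGGGRRR
GGGGRRRR
GGGGGRRW
GGGGWGGW
GGGGGGGG
After op 6 fill(0,6,W) [40 cells changed]:
WWYWWWWW
WWWWWRRR
WWWWWRRR
WWWWRRRR
WWWWWRRW
WWWWWWWW
WWWWWWWW

Answer: 40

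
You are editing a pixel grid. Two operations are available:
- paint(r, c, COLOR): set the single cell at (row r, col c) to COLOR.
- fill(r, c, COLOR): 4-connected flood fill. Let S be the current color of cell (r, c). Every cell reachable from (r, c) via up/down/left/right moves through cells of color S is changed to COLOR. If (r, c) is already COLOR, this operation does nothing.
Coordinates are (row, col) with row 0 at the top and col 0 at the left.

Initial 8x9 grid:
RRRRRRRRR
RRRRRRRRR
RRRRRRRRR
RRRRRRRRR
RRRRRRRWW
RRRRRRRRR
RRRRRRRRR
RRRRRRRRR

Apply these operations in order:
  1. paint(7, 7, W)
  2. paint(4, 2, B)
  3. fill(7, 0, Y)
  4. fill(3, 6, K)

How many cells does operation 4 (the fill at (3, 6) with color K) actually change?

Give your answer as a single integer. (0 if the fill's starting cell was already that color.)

Answer: 68

Derivation:
After op 1 paint(7,7,W):
RRRRRRRRR
RRRRRRRRR
RRRRRRRRR
RRRRRRRRR
RRRRRRRWW
RRRRRRRRR
RRRRRRRRR
RRRRRRRWR
After op 2 paint(4,2,B):
RRRRRRRRR
RRRRRRRRR
RRRRRRRRR
RRRRRRRRR
RRBRRRRWW
RRRRRRRRR
RRRRRRRRR
RRRRRRRWR
After op 3 fill(7,0,Y) [68 cells changed]:
YYYYYYYYY
YYYYYYYYY
YYYYYYYYY
YYYYYYYYY
YYBYYYYWW
YYYYYYYYY
YYYYYYYYY
YYYYYYYWY
After op 4 fill(3,6,K) [68 cells changed]:
KKKKKKKKK
KKKKKKKKK
KKKKKKKKK
KKKKKKKKK
KKBKKKKWW
KKKKKKKKK
KKKKKKKKK
KKKKKKKWK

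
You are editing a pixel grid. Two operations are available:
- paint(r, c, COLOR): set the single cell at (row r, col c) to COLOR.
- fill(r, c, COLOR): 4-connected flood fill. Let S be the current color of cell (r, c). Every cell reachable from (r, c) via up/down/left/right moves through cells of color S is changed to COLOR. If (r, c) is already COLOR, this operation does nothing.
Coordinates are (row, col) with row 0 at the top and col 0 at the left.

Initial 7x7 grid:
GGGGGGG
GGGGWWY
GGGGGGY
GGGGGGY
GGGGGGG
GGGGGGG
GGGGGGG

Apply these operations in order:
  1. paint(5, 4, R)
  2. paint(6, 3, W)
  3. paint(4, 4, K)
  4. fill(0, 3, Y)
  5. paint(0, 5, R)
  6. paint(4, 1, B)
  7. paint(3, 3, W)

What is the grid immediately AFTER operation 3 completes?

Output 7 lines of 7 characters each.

After op 1 paint(5,4,R):
GGGGGGG
GGGGWWY
GGGGGGY
GGGGGGY
GGGGGGG
GGGGRGG
GGGGGGG
After op 2 paint(6,3,W):
GGGGGGG
GGGGWWY
GGGGGGY
GGGGGGY
GGGGGGG
GGGGRGG
GGGWGGG
After op 3 paint(4,4,K):
GGGGGGG
GGGGWWY
GGGGGGY
GGGGGGY
GGGGKGG
GGGGRGG
GGGWGGG

Answer: GGGGGGG
GGGGWWY
GGGGGGY
GGGGGGY
GGGGKGG
GGGGRGG
GGGWGGG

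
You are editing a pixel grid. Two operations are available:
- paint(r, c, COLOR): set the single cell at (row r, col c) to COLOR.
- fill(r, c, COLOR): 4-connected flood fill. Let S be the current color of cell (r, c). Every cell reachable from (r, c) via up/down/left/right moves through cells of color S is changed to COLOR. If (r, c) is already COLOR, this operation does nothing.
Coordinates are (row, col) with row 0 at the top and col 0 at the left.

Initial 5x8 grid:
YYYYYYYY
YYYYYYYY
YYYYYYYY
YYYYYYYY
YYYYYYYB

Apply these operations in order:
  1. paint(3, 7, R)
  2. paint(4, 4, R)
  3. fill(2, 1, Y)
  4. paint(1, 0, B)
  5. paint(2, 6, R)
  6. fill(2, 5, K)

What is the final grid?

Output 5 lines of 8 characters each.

After op 1 paint(3,7,R):
YYYYYYYY
YYYYYYYY
YYYYYYYY
YYYYYYYR
YYYYYYYB
After op 2 paint(4,4,R):
YYYYYYYY
YYYYYYYY
YYYYYYYY
YYYYYYYR
YYYYRYYB
After op 3 fill(2,1,Y) [0 cells changed]:
YYYYYYYY
YYYYYYYY
YYYYYYYY
YYYYYYYR
YYYYRYYB
After op 4 paint(1,0,B):
YYYYYYYY
BYYYYYYY
YYYYYYYY
YYYYYYYR
YYYYRYYB
After op 5 paint(2,6,R):
YYYYYYYY
BYYYYYYY
YYYYYYRY
YYYYYYYR
YYYYRYYB
After op 6 fill(2,5,K) [35 cells changed]:
KKKKKKKK
BKKKKKKK
KKKKKKRK
KKKKKKKR
KKKKRKKB

Answer: KKKKKKKK
BKKKKKKK
KKKKKKRK
KKKKKKKR
KKKKRKKB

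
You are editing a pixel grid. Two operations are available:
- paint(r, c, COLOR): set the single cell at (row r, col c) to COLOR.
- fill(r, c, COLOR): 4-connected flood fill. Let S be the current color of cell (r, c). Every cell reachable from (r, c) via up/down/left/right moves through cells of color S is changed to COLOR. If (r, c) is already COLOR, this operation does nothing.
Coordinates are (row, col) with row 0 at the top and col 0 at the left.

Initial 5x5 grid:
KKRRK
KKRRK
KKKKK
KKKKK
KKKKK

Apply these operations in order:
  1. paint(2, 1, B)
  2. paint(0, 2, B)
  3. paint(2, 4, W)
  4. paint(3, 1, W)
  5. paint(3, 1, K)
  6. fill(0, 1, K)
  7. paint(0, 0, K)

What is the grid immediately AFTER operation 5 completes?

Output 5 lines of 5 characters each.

Answer: KKBRK
KKRRK
KBKKW
KKKKK
KKKKK

Derivation:
After op 1 paint(2,1,B):
KKRRK
KKRRK
KBKKK
KKKKK
KKKKK
After op 2 paint(0,2,B):
KKBRK
KKRRK
KBKKK
KKKKK
KKKKK
After op 3 paint(2,4,W):
KKBRK
KKRRK
KBKKW
KKKKK
KKKKK
After op 4 paint(3,1,W):
KKBRK
KKRRK
KBKKW
KWKKK
KKKKK
After op 5 paint(3,1,K):
KKBRK
KKRRK
KBKKW
KKKKK
KKKKK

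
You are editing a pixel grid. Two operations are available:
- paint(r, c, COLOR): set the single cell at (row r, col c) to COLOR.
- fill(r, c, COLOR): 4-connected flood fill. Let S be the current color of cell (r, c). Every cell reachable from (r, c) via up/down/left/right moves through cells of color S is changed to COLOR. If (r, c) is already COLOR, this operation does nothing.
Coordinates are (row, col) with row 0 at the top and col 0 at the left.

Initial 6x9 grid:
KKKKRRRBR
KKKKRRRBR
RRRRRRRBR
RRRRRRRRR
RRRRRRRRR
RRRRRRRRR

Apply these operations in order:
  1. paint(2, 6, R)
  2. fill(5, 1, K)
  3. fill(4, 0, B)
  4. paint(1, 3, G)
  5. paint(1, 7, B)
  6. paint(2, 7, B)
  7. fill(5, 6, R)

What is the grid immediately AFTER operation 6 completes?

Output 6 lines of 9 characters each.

Answer: BBBBBBBBB
BBBGBBBBB
BBBBBBBBB
BBBBBBBBB
BBBBBBBBB
BBBBBBBBB

Derivation:
After op 1 paint(2,6,R):
KKKKRRRBR
KKKKRRRBR
RRRRRRRBR
RRRRRRRRR
RRRRRRRRR
RRRRRRRRR
After op 2 fill(5,1,K) [43 cells changed]:
KKKKKKKBK
KKKKKKKBK
KKKKKKKBK
KKKKKKKKK
KKKKKKKKK
KKKKKKKKK
After op 3 fill(4,0,B) [51 cells changed]:
BBBBBBBBB
BBBBBBBBB
BBBBBBBBB
BBBBBBBBB
BBBBBBBBB
BBBBBBBBB
After op 4 paint(1,3,G):
BBBBBBBBB
BBBGBBBBB
BBBBBBBBB
BBBBBBBBB
BBBBBBBBB
BBBBBBBBB
After op 5 paint(1,7,B):
BBBBBBBBB
BBBGBBBBB
BBBBBBBBB
BBBBBBBBB
BBBBBBBBB
BBBBBBBBB
After op 6 paint(2,7,B):
BBBBBBBBB
BBBGBBBBB
BBBBBBBBB
BBBBBBBBB
BBBBBBBBB
BBBBBBBBB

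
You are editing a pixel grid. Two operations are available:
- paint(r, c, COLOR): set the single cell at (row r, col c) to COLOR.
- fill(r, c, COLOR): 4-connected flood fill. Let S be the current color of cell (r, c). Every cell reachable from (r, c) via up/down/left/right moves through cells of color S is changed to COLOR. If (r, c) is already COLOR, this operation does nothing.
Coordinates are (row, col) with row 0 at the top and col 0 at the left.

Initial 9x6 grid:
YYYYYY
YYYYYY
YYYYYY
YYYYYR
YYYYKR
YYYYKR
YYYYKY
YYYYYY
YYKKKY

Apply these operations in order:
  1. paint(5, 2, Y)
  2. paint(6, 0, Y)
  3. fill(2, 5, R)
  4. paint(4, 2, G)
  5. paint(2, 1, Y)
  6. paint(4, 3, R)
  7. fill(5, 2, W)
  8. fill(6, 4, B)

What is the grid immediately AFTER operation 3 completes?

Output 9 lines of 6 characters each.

Answer: RRRRRR
RRRRRR
RRRRRR
RRRRRR
RRRRKR
RRRRKR
RRRRKR
RRRRRR
RRKKKR

Derivation:
After op 1 paint(5,2,Y):
YYYYYY
YYYYYY
YYYYYY
YYYYYR
YYYYKR
YYYYKR
YYYYKY
YYYYYY
YYKKKY
After op 2 paint(6,0,Y):
YYYYYY
YYYYYY
YYYYYY
YYYYYR
YYYYKR
YYYYKR
YYYYKY
YYYYYY
YYKKKY
After op 3 fill(2,5,R) [45 cells changed]:
RRRRRR
RRRRRR
RRRRRR
RRRRRR
RRRRKR
RRRRKR
RRRRKR
RRRRRR
RRKKKR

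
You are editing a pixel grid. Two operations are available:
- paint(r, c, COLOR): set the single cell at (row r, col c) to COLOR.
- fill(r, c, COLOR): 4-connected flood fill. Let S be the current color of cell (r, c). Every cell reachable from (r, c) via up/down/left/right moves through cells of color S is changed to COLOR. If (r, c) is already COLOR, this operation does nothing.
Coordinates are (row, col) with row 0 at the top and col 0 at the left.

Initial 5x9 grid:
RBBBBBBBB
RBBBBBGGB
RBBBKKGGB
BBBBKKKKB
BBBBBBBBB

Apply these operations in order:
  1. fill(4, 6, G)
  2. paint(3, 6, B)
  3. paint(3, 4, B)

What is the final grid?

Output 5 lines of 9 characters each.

After op 1 fill(4,6,G) [32 cells changed]:
RGGGGGGGG
RGGGGGGGG
RGGGKKGGG
GGGGKKKKG
GGGGGGGGG
After op 2 paint(3,6,B):
RGGGGGGGG
RGGGGGGGG
RGGGKKGGG
GGGGKKBKG
GGGGGGGGG
After op 3 paint(3,4,B):
RGGGGGGGG
RGGGGGGGG
RGGGKKGGG
GGGGBKBKG
GGGGGGGGG

Answer: RGGGGGGGG
RGGGGGGGG
RGGGKKGGG
GGGGBKBKG
GGGGGGGGG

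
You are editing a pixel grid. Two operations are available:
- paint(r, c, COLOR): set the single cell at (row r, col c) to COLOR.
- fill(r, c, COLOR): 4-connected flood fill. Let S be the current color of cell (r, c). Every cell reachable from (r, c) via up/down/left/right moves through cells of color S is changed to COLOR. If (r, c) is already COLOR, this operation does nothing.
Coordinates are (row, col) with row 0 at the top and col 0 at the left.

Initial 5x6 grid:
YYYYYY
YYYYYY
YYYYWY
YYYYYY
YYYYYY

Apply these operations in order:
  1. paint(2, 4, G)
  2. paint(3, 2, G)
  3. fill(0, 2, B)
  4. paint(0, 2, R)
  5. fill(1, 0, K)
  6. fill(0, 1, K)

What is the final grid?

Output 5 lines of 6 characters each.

Answer: KKRKKK
KKKKKK
KKKKGK
KKGKKK
KKKKKK

Derivation:
After op 1 paint(2,4,G):
YYYYYY
YYYYYY
YYYYGY
YYYYYY
YYYYYY
After op 2 paint(3,2,G):
YYYYYY
YYYYYY
YYYYGY
YYGYYY
YYYYYY
After op 3 fill(0,2,B) [28 cells changed]:
BBBBBB
BBBBBB
BBBBGB
BBGBBB
BBBBBB
After op 4 paint(0,2,R):
BBRBBB
BBBBBB
BBBBGB
BBGBBB
BBBBBB
After op 5 fill(1,0,K) [27 cells changed]:
KKRKKK
KKKKKK
KKKKGK
KKGKKK
KKKKKK
After op 6 fill(0,1,K) [0 cells changed]:
KKRKKK
KKKKKK
KKKKGK
KKGKKK
KKKKKK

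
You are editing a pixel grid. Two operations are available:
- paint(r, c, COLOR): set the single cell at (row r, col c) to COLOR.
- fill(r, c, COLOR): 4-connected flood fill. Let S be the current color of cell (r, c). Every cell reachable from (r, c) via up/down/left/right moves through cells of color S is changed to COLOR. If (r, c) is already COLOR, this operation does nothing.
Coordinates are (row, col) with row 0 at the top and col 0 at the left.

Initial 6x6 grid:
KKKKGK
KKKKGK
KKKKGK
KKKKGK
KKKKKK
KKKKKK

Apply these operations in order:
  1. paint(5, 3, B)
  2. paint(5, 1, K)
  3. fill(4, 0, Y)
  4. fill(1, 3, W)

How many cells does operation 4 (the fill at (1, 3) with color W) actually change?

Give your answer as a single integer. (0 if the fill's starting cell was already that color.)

After op 1 paint(5,3,B):
KKKKGK
KKKKGK
KKKKGK
KKKKGK
KKKKKK
KKKBKK
After op 2 paint(5,1,K):
KKKKGK
KKKKGK
KKKKGK
KKKKGK
KKKKKK
KKKBKK
After op 3 fill(4,0,Y) [31 cells changed]:
YYYYGY
YYYYGY
YYYYGY
YYYYGY
YYYYYY
YYYBYY
After op 4 fill(1,3,W) [31 cells changed]:
WWWWGW
WWWWGW
WWWWGW
WWWWGW
WWWWWW
WWWBWW

Answer: 31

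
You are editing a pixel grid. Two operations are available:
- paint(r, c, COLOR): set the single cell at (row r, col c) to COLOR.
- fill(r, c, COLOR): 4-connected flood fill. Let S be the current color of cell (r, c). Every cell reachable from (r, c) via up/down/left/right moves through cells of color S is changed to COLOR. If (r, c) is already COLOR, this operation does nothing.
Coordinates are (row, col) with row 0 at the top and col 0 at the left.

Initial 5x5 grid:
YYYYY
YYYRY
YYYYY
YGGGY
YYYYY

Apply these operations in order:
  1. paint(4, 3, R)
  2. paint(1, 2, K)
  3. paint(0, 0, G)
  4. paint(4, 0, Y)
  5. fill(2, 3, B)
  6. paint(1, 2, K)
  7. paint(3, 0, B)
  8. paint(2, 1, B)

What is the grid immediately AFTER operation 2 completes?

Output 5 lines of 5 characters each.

Answer: YYYYY
YYKRY
YYYYY
YGGGY
YYYRY

Derivation:
After op 1 paint(4,3,R):
YYYYY
YYYRY
YYYYY
YGGGY
YYYRY
After op 2 paint(1,2,K):
YYYYY
YYKRY
YYYYY
YGGGY
YYYRY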